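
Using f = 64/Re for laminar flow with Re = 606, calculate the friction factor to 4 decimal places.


f = 64 / Re
f = 64 / 606
f = 0.1056


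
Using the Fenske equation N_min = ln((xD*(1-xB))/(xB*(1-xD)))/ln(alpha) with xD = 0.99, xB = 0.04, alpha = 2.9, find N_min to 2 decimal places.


N_min = ln((xD*(1-xB))/(xB*(1-xD))) / ln(alpha)
Numerator inside ln: 0.9504 / 0.0004 = 2376.0
ln(2376.0) = 7.773174
ln(alpha) = ln(2.9) = 1.064711
N_min = 7.773174 / 1.064711 = 7.30


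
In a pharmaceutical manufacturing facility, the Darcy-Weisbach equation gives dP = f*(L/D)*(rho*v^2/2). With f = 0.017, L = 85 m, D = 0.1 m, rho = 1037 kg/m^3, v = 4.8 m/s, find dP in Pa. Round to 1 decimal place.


dP = f * (L/D) * (rho*v^2/2)
dP = 0.017 * (85/0.1) * (1037*4.8^2/2)
L/D = 850.0
rho*v^2/2 = 1037*23.04/2 = 11946.24
dP = 0.017 * 850.0 * 11946.24
dP = 172623.2 Pa


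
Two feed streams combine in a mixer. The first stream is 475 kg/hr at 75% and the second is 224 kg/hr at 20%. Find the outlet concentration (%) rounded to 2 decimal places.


Mass balance on solute: F1*x1 + F2*x2 = F3*x3
F3 = F1 + F2 = 475 + 224 = 699 kg/hr
x3 = (F1*x1 + F2*x2)/F3
x3 = (475*0.75 + 224*0.2) / 699
x3 = 57.37%


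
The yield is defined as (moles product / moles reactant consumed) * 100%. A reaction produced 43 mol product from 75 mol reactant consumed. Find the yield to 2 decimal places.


Yield = (moles product / moles consumed) * 100%
Yield = (43 / 75) * 100
Yield = 0.5733 * 100
Yield = 57.33%


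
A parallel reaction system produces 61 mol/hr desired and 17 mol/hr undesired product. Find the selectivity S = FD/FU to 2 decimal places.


S = desired product rate / undesired product rate
S = 61 / 17
S = 3.59


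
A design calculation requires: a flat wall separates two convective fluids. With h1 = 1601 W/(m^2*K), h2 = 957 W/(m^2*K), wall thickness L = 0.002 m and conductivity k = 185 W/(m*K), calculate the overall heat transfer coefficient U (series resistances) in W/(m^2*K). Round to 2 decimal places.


1/U = 1/h1 + L/k + 1/h2
1/U = 1/1601 + 0.002/185 + 1/957
1/U = 0.0006246096 + 1.08108e-05 + 0.0010449321
1/U = 0.0016803525
U = 595.11 W/(m^2*K)


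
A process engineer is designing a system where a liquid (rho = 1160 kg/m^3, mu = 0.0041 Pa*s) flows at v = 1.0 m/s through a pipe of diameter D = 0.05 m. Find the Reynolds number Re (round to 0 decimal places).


Re = rho * v * D / mu
Re = 1160 * 1.0 * 0.05 / 0.0041
Re = 58.0 / 0.0041
Re = 14146


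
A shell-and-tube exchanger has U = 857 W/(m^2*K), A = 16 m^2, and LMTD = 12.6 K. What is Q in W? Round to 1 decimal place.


Q = U * A * LMTD
Q = 857 * 16 * 12.6
Q = 172771.2 W


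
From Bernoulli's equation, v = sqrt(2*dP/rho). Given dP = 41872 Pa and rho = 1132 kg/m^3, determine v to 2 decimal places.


v = sqrt(2*dP/rho)
v = sqrt(2*41872/1132)
v = sqrt(73.978799)
v = 8.60 m/s


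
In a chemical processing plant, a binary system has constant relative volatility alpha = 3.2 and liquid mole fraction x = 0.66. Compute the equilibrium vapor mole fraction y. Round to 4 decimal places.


y = alpha*x / (1 + (alpha-1)*x)
y = 3.2*0.66 / (1 + (3.2-1)*0.66)
y = 2.112 / (1 + 1.452)
y = 2.112 / 2.452
y = 0.8613


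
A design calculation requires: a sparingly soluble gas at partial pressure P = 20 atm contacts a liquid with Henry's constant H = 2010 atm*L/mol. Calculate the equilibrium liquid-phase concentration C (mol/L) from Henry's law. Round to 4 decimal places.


C = P / H
C = 20 / 2010
C = 0.0100 mol/L


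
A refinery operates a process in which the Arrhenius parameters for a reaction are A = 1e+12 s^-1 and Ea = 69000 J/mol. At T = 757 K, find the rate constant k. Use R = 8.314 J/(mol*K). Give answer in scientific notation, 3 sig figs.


k = A * exp(-Ea/(R*T))
k = 1e+12 * exp(-69000 / (8.314 * 757))
k = 1e+12 * exp(-10.963348)
k = 1.73e+07


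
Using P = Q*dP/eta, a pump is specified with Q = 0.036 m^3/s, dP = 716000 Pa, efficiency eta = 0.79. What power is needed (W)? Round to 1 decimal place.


P = Q * dP / eta
P = 0.036 * 716000 / 0.79
P = 25776.0 / 0.79
P = 32627.8 W


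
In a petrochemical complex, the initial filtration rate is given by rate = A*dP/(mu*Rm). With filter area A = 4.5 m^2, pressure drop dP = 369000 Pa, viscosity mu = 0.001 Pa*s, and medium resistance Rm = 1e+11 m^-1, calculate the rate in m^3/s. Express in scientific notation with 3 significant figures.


rate = A * dP / (mu * Rm)
rate = 4.5 * 369000 / (0.001 * 1e+11)
rate = 1660500.0 / 1.000e+08
rate = 1.66e-02 m^3/s


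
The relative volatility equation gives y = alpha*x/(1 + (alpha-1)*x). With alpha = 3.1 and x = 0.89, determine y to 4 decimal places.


y = alpha*x / (1 + (alpha-1)*x)
y = 3.1*0.89 / (1 + (3.1-1)*0.89)
y = 2.759 / (1 + 1.869)
y = 2.759 / 2.869
y = 0.9617


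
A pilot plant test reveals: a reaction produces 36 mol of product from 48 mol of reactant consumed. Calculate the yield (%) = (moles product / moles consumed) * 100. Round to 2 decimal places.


Yield = (moles product / moles consumed) * 100%
Yield = (36 / 48) * 100
Yield = 0.75 * 100
Yield = 75.00%


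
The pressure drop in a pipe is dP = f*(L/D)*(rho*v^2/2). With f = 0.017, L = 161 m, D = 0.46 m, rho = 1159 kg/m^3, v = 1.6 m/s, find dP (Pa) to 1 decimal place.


dP = f * (L/D) * (rho*v^2/2)
dP = 0.017 * (161/0.46) * (1159*1.6^2/2)
L/D = 350.0
rho*v^2/2 = 1159*2.56/2 = 1483.52
dP = 0.017 * 350.0 * 1483.52
dP = 8826.9 Pa


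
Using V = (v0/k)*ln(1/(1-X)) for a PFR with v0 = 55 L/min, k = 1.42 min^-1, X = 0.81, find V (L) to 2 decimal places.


V = (v0/k) * ln(1/(1-X))
V = (55/1.42) * ln(1/(1-0.81))
V = 38.732394 * ln(5.263158)
V = 38.732394 * 1.660731
V = 64.32 L


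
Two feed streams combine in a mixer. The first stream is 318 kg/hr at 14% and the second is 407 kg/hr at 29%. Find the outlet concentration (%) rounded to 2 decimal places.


Mass balance on solute: F1*x1 + F2*x2 = F3*x3
F3 = F1 + F2 = 318 + 407 = 725 kg/hr
x3 = (F1*x1 + F2*x2)/F3
x3 = (318*0.14 + 407*0.29) / 725
x3 = 22.42%


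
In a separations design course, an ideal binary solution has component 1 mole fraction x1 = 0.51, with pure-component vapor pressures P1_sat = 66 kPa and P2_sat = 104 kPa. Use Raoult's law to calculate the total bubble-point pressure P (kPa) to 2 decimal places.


P = x1*P1_sat + x2*P2_sat
x2 = 1 - x1 = 1 - 0.51 = 0.49
P = 0.51*66 + 0.49*104
P = 33.66 + 50.96
P = 84.62 kPa


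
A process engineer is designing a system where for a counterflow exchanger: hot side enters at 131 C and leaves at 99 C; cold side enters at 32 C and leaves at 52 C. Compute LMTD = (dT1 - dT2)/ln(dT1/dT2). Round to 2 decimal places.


dT1 = Th_in - Tc_out = 131 - 52 = 79
dT2 = Th_out - Tc_in = 99 - 32 = 67
LMTD = (dT1 - dT2) / ln(dT1/dT2)
LMTD = (79 - 67) / ln(79/67)
LMTD = 72.84 K


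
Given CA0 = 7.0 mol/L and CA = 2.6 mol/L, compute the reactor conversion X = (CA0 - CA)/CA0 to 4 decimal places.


X = (CA0 - CA) / CA0
X = (7.0 - 2.6) / 7.0
X = 4.4 / 7.0
X = 0.6286


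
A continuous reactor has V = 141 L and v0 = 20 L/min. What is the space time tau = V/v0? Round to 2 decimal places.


tau = V / v0
tau = 141 / 20
tau = 7.05 min


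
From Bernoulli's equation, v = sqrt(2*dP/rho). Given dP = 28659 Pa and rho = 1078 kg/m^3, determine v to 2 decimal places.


v = sqrt(2*dP/rho)
v = sqrt(2*28659/1078)
v = sqrt(53.170686)
v = 7.29 m/s


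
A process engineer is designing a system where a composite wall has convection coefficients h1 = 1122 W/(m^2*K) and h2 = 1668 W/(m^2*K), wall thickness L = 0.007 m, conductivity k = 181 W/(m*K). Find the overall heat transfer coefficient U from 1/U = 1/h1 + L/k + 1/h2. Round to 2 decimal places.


1/U = 1/h1 + L/k + 1/h2
1/U = 1/1122 + 0.007/181 + 1/1668
1/U = 0.0008912656 + 3.8674e-05 + 0.0005995204
1/U = 0.00152946
U = 653.83 W/(m^2*K)


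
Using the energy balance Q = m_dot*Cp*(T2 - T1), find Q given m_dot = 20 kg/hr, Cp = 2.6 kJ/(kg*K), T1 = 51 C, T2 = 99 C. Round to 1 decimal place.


Q = m_dot * Cp * (T2 - T1)
Q = 20 * 2.6 * (99 - 51)
Q = 20 * 2.6 * 48
Q = 2496.0 kJ/hr


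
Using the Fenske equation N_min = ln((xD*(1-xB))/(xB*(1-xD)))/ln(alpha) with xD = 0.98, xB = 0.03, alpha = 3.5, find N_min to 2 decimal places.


N_min = ln((xD*(1-xB))/(xB*(1-xD))) / ln(alpha)
Numerator inside ln: 0.9506 / 0.0006 = 1584.333333
ln(1584.333333) = 7.367919
ln(alpha) = ln(3.5) = 1.252763
N_min = 7.367919 / 1.252763 = 5.88


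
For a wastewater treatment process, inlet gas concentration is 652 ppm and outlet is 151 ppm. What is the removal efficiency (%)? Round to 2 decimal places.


Efficiency = (G_in - G_out) / G_in * 100%
Efficiency = (652 - 151) / 652 * 100
Efficiency = 501 / 652 * 100
Efficiency = 76.84%


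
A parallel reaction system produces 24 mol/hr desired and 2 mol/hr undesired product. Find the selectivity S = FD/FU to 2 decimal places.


S = desired product rate / undesired product rate
S = 24 / 2
S = 12.00


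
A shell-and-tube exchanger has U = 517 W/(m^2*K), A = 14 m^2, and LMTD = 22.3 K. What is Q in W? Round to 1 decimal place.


Q = U * A * LMTD
Q = 517 * 14 * 22.3
Q = 161407.4 W


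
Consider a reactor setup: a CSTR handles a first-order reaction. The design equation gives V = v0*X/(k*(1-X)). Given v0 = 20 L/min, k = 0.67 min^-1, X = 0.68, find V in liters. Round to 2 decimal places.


V = v0 * X / (k * (1 - X))
V = 20 * 0.68 / (0.67 * (1 - 0.68))
V = 13.6 / (0.67 * 0.32)
V = 13.6 / 0.2144
V = 63.43 L


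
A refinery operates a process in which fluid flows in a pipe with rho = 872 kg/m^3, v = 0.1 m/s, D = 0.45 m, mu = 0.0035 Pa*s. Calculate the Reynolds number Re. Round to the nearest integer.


Re = rho * v * D / mu
Re = 872 * 0.1 * 0.45 / 0.0035
Re = 39.24 / 0.0035
Re = 11211


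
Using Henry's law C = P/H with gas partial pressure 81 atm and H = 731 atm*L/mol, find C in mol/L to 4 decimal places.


C = P / H
C = 81 / 731
C = 0.1108 mol/L


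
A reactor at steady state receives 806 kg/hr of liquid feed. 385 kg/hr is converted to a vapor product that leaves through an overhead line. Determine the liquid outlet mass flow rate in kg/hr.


Steady-state mass balance on the main outlet: F_out = F_in - F_removed
F_out = 806 - 385
F_out = 421 kg/hr


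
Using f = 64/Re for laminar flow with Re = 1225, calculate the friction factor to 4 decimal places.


f = 64 / Re
f = 64 / 1225
f = 0.0522


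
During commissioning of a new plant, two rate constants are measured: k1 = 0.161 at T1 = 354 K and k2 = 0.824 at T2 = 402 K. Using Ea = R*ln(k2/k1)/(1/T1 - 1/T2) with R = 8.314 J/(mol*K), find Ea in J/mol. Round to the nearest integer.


Ea = R * ln(k2/k1) / (1/T1 - 1/T2)
ln(k2/k1) = ln(0.824/0.161) = 1.6327662
1/T1 - 1/T2 = 1/354 - 1/402 = 0.000337296568
Ea = 8.314 * 1.6327662 / 0.000337296568
Ea = 40246 J/mol


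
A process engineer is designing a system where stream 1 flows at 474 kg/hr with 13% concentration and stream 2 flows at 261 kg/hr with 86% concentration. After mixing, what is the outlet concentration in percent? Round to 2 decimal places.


Mass balance on solute: F1*x1 + F2*x2 = F3*x3
F3 = F1 + F2 = 474 + 261 = 735 kg/hr
x3 = (F1*x1 + F2*x2)/F3
x3 = (474*0.13 + 261*0.86) / 735
x3 = 38.92%


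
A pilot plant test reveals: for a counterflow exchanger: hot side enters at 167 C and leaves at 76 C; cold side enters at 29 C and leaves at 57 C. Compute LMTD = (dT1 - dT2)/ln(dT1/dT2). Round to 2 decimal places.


dT1 = Th_in - Tc_out = 167 - 57 = 110
dT2 = Th_out - Tc_in = 76 - 29 = 47
LMTD = (dT1 - dT2) / ln(dT1/dT2)
LMTD = (110 - 47) / ln(110/47)
LMTD = 74.09 K


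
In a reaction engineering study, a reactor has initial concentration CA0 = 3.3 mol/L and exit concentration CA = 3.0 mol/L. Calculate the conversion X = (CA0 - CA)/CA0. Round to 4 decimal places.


X = (CA0 - CA) / CA0
X = (3.3 - 3.0) / 3.3
X = 0.3 / 3.3
X = 0.0909


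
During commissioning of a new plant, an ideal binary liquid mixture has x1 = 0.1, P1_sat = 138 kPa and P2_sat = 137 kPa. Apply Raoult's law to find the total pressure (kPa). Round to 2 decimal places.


P = x1*P1_sat + x2*P2_sat
x2 = 1 - x1 = 1 - 0.1 = 0.9
P = 0.1*138 + 0.9*137
P = 13.8 + 123.3
P = 137.10 kPa


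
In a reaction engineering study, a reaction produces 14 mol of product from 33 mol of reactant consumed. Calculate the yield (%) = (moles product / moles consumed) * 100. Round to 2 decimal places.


Yield = (moles product / moles consumed) * 100%
Yield = (14 / 33) * 100
Yield = 0.4242 * 100
Yield = 42.42%


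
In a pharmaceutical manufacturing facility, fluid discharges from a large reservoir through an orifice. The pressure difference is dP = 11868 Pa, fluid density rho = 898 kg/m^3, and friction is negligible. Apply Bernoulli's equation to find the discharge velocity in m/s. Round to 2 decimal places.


v = sqrt(2*dP/rho)
v = sqrt(2*11868/898)
v = sqrt(26.432071)
v = 5.14 m/s


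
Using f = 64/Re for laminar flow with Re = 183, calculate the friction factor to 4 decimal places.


f = 64 / Re
f = 64 / 183
f = 0.3497


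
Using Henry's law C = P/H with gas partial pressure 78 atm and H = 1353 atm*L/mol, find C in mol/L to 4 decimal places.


C = P / H
C = 78 / 1353
C = 0.0576 mol/L


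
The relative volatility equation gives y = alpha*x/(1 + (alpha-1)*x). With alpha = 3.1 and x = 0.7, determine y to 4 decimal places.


y = alpha*x / (1 + (alpha-1)*x)
y = 3.1*0.7 / (1 + (3.1-1)*0.7)
y = 2.17 / (1 + 1.47)
y = 2.17 / 2.47
y = 0.8785


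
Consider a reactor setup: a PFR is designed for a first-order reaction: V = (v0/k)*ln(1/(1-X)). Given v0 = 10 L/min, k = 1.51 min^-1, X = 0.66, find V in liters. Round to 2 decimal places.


V = (v0/k) * ln(1/(1-X))
V = (10/1.51) * ln(1/(1-0.66))
V = 6.622517 * ln(2.941176)
V = 6.622517 * 1.07881
V = 7.14 L


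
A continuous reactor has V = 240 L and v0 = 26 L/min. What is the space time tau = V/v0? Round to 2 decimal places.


tau = V / v0
tau = 240 / 26
tau = 9.23 min


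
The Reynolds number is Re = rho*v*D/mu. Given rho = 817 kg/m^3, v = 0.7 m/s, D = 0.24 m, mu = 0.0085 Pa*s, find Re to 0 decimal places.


Re = rho * v * D / mu
Re = 817 * 0.7 * 0.24 / 0.0085
Re = 137.256 / 0.0085
Re = 16148


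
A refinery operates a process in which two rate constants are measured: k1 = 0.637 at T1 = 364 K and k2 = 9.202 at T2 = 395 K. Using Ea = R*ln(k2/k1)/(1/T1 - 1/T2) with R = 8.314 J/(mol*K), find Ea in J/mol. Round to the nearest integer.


Ea = R * ln(k2/k1) / (1/T1 - 1/T2)
ln(k2/k1) = ln(9.202/0.637) = 2.6704065
1/T1 - 1/T2 = 1/364 - 1/395 = 0.000215607178
Ea = 8.314 * 2.6704065 / 0.000215607178
Ea = 102973 J/mol


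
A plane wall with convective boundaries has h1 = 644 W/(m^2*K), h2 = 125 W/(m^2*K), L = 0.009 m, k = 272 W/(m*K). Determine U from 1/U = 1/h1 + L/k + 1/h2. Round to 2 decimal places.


1/U = 1/h1 + L/k + 1/h2
1/U = 1/644 + 0.009/272 + 1/125
1/U = 0.001552795 + 3.30882e-05 + 0.008
1/U = 0.0095858832
U = 104.32 W/(m^2*K)


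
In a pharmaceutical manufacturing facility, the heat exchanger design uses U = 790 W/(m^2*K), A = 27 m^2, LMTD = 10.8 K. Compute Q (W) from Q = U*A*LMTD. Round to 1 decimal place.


Q = U * A * LMTD
Q = 790 * 27 * 10.8
Q = 230364.0 W


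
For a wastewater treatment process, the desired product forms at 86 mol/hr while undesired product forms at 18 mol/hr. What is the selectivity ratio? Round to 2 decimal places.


S = desired product rate / undesired product rate
S = 86 / 18
S = 4.78


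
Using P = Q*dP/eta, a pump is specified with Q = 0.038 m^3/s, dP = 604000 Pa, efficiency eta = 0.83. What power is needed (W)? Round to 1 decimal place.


P = Q * dP / eta
P = 0.038 * 604000 / 0.83
P = 22952.0 / 0.83
P = 27653.0 W


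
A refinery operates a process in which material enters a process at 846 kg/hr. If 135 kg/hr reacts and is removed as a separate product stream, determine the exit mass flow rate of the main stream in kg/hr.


Steady-state mass balance on the main outlet: F_out = F_in - F_removed
F_out = 846 - 135
F_out = 711 kg/hr


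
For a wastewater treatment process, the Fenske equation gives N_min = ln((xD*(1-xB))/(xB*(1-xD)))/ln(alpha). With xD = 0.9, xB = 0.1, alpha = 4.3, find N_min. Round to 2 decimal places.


N_min = ln((xD*(1-xB))/(xB*(1-xD))) / ln(alpha)
Numerator inside ln: 0.81 / 0.01 = 81.0
ln(81.0) = 4.394449
ln(alpha) = ln(4.3) = 1.458615
N_min = 4.394449 / 1.458615 = 3.01


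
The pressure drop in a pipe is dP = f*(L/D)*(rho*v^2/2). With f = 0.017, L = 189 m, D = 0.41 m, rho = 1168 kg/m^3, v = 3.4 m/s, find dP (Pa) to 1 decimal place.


dP = f * (L/D) * (rho*v^2/2)
dP = 0.017 * (189/0.41) * (1168*3.4^2/2)
L/D = 460.97560976
rho*v^2/2 = 1168*11.56/2 = 6751.04
dP = 0.017 * 460.97560976 * 6751.04
dP = 52905.1 Pa


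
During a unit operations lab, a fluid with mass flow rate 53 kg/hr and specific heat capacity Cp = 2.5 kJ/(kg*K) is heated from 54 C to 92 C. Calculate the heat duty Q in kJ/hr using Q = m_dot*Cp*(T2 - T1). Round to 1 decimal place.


Q = m_dot * Cp * (T2 - T1)
Q = 53 * 2.5 * (92 - 54)
Q = 53 * 2.5 * 38
Q = 5035.0 kJ/hr


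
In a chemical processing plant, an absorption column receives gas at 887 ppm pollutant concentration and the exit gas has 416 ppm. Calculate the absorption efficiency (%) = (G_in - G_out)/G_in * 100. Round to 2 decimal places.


Efficiency = (G_in - G_out) / G_in * 100%
Efficiency = (887 - 416) / 887 * 100
Efficiency = 471 / 887 * 100
Efficiency = 53.10%


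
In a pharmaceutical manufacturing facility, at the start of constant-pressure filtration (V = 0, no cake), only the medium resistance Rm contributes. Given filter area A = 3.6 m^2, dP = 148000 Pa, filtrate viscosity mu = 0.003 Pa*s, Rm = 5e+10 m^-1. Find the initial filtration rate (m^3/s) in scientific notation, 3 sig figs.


rate = A * dP / (mu * Rm)
rate = 3.6 * 148000 / (0.003 * 5e+10)
rate = 532800.0 / 1.500e+08
rate = 3.55e-03 m^3/s


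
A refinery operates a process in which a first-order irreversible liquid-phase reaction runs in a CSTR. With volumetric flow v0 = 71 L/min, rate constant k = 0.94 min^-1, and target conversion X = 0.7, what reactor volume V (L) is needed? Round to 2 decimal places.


V = v0 * X / (k * (1 - X))
V = 71 * 0.7 / (0.94 * (1 - 0.7))
V = 49.7 / (0.94 * 0.3)
V = 49.7 / 0.282
V = 176.24 L


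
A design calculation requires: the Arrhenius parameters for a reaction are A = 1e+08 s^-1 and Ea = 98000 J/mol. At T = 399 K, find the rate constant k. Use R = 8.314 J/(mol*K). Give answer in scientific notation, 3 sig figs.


k = A * exp(-Ea/(R*T))
k = 1e+08 * exp(-98000 / (8.314 * 399))
k = 1e+08 * exp(-29.542222)
k = 1.48e-05


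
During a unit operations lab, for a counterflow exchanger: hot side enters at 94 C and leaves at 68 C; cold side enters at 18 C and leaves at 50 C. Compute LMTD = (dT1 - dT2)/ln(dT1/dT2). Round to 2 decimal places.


dT1 = Th_in - Tc_out = 94 - 50 = 44
dT2 = Th_out - Tc_in = 68 - 18 = 50
LMTD = (dT1 - dT2) / ln(dT1/dT2)
LMTD = (44 - 50) / ln(44/50)
LMTD = 46.94 K


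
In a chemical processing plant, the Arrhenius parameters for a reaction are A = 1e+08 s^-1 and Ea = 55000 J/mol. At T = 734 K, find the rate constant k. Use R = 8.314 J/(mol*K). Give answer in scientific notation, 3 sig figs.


k = A * exp(-Ea/(R*T))
k = 1e+08 * exp(-55000 / (8.314 * 734))
k = 1e+08 * exp(-9.012735)
k = 1.22e+04


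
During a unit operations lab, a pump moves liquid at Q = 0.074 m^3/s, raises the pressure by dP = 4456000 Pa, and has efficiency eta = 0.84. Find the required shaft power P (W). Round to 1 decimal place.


P = Q * dP / eta
P = 0.074 * 4456000 / 0.84
P = 329744.0 / 0.84
P = 392552.4 W


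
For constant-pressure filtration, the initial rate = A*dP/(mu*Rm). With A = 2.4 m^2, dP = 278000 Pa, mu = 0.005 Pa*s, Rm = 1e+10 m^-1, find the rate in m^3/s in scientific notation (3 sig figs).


rate = A * dP / (mu * Rm)
rate = 2.4 * 278000 / (0.005 * 1e+10)
rate = 667200.0 / 5.000e+07
rate = 1.33e-02 m^3/s


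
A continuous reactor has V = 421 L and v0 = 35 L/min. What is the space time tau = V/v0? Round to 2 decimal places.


tau = V / v0
tau = 421 / 35
tau = 12.03 min


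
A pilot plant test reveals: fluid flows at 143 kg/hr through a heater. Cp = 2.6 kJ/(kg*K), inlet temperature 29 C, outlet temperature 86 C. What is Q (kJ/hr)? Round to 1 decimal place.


Q = m_dot * Cp * (T2 - T1)
Q = 143 * 2.6 * (86 - 29)
Q = 143 * 2.6 * 57
Q = 21192.6 kJ/hr


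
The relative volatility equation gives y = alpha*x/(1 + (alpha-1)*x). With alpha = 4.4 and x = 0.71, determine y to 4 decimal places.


y = alpha*x / (1 + (alpha-1)*x)
y = 4.4*0.71 / (1 + (4.4-1)*0.71)
y = 3.124 / (1 + 2.414)
y = 3.124 / 3.414
y = 0.9151


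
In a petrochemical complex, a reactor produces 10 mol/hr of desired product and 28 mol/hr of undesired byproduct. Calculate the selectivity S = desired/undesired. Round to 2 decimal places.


S = desired product rate / undesired product rate
S = 10 / 28
S = 0.36


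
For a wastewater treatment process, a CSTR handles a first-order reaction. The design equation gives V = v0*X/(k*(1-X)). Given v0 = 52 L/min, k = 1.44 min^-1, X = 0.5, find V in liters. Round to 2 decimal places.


V = v0 * X / (k * (1 - X))
V = 52 * 0.5 / (1.44 * (1 - 0.5))
V = 26.0 / (1.44 * 0.5)
V = 26.0 / 0.72
V = 36.11 L


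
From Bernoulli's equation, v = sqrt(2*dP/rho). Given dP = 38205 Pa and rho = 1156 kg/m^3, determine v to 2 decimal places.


v = sqrt(2*dP/rho)
v = sqrt(2*38205/1156)
v = sqrt(66.098616)
v = 8.13 m/s


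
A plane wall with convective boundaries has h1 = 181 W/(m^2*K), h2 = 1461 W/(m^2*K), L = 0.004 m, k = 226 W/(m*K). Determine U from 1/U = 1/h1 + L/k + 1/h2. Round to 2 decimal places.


1/U = 1/h1 + L/k + 1/h2
1/U = 1/181 + 0.004/226 + 1/1461
1/U = 0.0055248619 + 1.76991e-05 + 0.0006844627
1/U = 0.0062270237
U = 160.59 W/(m^2*K)


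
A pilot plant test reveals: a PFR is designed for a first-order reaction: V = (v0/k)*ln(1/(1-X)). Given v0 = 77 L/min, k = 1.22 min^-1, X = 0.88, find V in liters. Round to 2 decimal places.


V = (v0/k) * ln(1/(1-X))
V = (77/1.22) * ln(1/(1-0.88))
V = 63.114754 * ln(8.333333)
V = 63.114754 * 2.120263
V = 133.82 L


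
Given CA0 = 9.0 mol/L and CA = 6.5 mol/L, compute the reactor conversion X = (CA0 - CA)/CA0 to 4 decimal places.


X = (CA0 - CA) / CA0
X = (9.0 - 6.5) / 9.0
X = 2.5 / 9.0
X = 0.2778


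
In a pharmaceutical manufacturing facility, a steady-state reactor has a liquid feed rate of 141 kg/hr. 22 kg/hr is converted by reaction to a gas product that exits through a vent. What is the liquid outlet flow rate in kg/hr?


Steady-state mass balance on the main outlet: F_out = F_in - F_removed
F_out = 141 - 22
F_out = 119 kg/hr


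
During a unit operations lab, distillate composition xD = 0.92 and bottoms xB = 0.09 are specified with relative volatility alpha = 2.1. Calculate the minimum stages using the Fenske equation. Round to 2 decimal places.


N_min = ln((xD*(1-xB))/(xB*(1-xD))) / ln(alpha)
Numerator inside ln: 0.8372 / 0.0072 = 116.277778
ln(116.277778) = 4.755982
ln(alpha) = ln(2.1) = 0.741937
N_min = 4.755982 / 0.741937 = 6.41


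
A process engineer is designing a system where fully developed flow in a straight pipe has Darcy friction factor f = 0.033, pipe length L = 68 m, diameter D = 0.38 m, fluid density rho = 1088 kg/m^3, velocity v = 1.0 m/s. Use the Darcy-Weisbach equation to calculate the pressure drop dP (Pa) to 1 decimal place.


dP = f * (L/D) * (rho*v^2/2)
dP = 0.033 * (68/0.38) * (1088*1.0^2/2)
L/D = 178.94736842
rho*v^2/2 = 1088*1.0/2 = 544.0
dP = 0.033 * 178.94736842 * 544.0
dP = 3212.5 Pa


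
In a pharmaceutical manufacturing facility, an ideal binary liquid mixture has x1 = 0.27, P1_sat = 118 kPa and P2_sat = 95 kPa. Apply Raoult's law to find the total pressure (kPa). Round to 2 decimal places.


P = x1*P1_sat + x2*P2_sat
x2 = 1 - x1 = 1 - 0.27 = 0.73
P = 0.27*118 + 0.73*95
P = 31.86 + 69.35
P = 101.21 kPa


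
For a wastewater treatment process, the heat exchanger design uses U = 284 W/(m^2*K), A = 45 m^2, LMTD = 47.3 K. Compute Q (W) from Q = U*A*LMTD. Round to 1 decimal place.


Q = U * A * LMTD
Q = 284 * 45 * 47.3
Q = 604494.0 W


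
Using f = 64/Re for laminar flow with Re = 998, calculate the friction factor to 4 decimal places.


f = 64 / Re
f = 64 / 998
f = 0.0641


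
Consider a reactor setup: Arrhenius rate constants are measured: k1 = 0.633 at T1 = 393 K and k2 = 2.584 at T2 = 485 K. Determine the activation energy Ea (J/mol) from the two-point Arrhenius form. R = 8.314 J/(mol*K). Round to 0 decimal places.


Ea = R * ln(k2/k1) / (1/T1 - 1/T2)
ln(k2/k1) = ln(2.584/0.633) = 1.4066234
1/T1 - 1/T2 = 1/393 - 1/485 = 0.000482673592
Ea = 8.314 * 1.4066234 / 0.000482673592
Ea = 24229 J/mol


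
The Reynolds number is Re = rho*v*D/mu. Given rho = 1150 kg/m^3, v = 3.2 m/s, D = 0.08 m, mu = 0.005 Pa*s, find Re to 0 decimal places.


Re = rho * v * D / mu
Re = 1150 * 3.2 * 0.08 / 0.005
Re = 294.4 / 0.005
Re = 58880


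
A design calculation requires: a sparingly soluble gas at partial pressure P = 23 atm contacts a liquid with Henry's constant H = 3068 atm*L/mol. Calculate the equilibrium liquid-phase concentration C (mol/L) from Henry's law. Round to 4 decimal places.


C = P / H
C = 23 / 3068
C = 0.0075 mol/L


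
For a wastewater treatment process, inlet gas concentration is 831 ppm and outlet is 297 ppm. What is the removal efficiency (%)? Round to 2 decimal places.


Efficiency = (G_in - G_out) / G_in * 100%
Efficiency = (831 - 297) / 831 * 100
Efficiency = 534 / 831 * 100
Efficiency = 64.26%


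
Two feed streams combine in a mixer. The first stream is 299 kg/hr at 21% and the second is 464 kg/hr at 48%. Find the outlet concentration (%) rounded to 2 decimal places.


Mass balance on solute: F1*x1 + F2*x2 = F3*x3
F3 = F1 + F2 = 299 + 464 = 763 kg/hr
x3 = (F1*x1 + F2*x2)/F3
x3 = (299*0.21 + 464*0.48) / 763
x3 = 37.42%


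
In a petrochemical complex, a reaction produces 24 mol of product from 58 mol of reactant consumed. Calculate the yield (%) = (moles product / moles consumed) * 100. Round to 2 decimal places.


Yield = (moles product / moles consumed) * 100%
Yield = (24 / 58) * 100
Yield = 0.4138 * 100
Yield = 41.38%


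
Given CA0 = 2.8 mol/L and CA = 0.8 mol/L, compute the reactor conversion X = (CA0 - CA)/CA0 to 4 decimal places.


X = (CA0 - CA) / CA0
X = (2.8 - 0.8) / 2.8
X = 2.0 / 2.8
X = 0.7143


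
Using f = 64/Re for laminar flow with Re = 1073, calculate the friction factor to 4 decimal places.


f = 64 / Re
f = 64 / 1073
f = 0.0596


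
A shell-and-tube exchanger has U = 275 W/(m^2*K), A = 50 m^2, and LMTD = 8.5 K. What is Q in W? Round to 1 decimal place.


Q = U * A * LMTD
Q = 275 * 50 * 8.5
Q = 116875.0 W


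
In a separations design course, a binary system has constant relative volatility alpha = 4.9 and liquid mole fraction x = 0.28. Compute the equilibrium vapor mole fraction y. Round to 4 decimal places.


y = alpha*x / (1 + (alpha-1)*x)
y = 4.9*0.28 / (1 + (4.9-1)*0.28)
y = 1.372 / (1 + 1.092)
y = 1.372 / 2.092
y = 0.6558


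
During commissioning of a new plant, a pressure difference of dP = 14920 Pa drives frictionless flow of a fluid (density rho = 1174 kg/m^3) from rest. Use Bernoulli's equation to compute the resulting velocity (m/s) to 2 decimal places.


v = sqrt(2*dP/rho)
v = sqrt(2*14920/1174)
v = sqrt(25.417376)
v = 5.04 m/s


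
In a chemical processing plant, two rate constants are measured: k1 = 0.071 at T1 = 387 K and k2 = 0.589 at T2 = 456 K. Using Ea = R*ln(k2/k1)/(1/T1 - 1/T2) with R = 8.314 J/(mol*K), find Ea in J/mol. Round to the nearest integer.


Ea = R * ln(k2/k1) / (1/T1 - 1/T2)
ln(k2/k1) = ln(0.589/0.071) = 2.1157463
1/T1 - 1/T2 = 1/387 - 1/456 = 0.000390996872
Ea = 8.314 * 2.1157463 / 0.000390996872
Ea = 44988 J/mol


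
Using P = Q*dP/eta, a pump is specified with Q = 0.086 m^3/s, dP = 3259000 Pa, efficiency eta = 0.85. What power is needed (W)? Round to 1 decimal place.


P = Q * dP / eta
P = 0.086 * 3259000 / 0.85
P = 280274.0 / 0.85
P = 329734.1 W


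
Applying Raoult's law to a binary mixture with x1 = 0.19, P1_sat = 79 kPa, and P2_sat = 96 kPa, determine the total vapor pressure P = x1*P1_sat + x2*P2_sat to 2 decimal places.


P = x1*P1_sat + x2*P2_sat
x2 = 1 - x1 = 1 - 0.19 = 0.81
P = 0.19*79 + 0.81*96
P = 15.01 + 77.76
P = 92.77 kPa


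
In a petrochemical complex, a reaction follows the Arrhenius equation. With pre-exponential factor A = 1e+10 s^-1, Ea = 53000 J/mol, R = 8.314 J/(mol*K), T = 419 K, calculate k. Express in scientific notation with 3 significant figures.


k = A * exp(-Ea/(R*T))
k = 1e+10 * exp(-53000 / (8.314 * 419))
k = 1e+10 * exp(-15.214295)
k = 2.47e+03


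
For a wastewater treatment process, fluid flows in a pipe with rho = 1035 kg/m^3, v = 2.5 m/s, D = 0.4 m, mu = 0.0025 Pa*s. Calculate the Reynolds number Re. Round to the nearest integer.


Re = rho * v * D / mu
Re = 1035 * 2.5 * 0.4 / 0.0025
Re = 1035.0 / 0.0025
Re = 414000


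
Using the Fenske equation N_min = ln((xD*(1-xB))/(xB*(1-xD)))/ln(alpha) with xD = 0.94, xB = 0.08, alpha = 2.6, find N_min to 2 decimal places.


N_min = ln((xD*(1-xB))/(xB*(1-xD))) / ln(alpha)
Numerator inside ln: 0.8648 / 0.0048 = 180.166667
ln(180.166667) = 5.193882
ln(alpha) = ln(2.6) = 0.955511
N_min = 5.193882 / 0.955511 = 5.44


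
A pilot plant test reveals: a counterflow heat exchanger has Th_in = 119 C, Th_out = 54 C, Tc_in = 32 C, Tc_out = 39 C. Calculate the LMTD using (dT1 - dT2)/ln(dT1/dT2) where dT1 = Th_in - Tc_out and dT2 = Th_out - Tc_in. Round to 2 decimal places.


dT1 = Th_in - Tc_out = 119 - 39 = 80
dT2 = Th_out - Tc_in = 54 - 32 = 22
LMTD = (dT1 - dT2) / ln(dT1/dT2)
LMTD = (80 - 22) / ln(80/22)
LMTD = 44.93 K


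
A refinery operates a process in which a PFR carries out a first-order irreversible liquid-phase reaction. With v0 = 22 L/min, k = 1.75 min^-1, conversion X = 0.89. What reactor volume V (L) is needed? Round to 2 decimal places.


V = (v0/k) * ln(1/(1-X))
V = (22/1.75) * ln(1/(1-0.89))
V = 12.571429 * ln(9.090909)
V = 12.571429 * 2.207275
V = 27.75 L


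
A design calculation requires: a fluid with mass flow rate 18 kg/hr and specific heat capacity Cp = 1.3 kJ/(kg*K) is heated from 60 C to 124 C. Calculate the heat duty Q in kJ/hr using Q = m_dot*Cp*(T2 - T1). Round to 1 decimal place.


Q = m_dot * Cp * (T2 - T1)
Q = 18 * 1.3 * (124 - 60)
Q = 18 * 1.3 * 64
Q = 1497.6 kJ/hr


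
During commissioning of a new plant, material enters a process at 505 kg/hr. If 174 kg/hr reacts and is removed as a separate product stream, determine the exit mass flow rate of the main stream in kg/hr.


Steady-state mass balance on the main outlet: F_out = F_in - F_removed
F_out = 505 - 174
F_out = 331 kg/hr


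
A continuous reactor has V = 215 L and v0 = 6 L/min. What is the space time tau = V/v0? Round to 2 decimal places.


tau = V / v0
tau = 215 / 6
tau = 35.83 min


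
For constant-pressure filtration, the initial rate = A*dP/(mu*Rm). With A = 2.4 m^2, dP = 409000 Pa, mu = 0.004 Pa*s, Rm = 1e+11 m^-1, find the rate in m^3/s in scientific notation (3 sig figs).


rate = A * dP / (mu * Rm)
rate = 2.4 * 409000 / (0.004 * 1e+11)
rate = 981600.0 / 4.000e+08
rate = 2.45e-03 m^3/s


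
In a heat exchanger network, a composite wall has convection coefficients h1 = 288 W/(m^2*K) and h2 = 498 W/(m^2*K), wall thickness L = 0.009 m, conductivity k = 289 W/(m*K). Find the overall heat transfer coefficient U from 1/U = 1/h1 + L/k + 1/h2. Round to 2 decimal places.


1/U = 1/h1 + L/k + 1/h2
1/U = 1/288 + 0.009/289 + 1/498
1/U = 0.0034722222 + 3.11419e-05 + 0.0020080321
1/U = 0.0055113962
U = 181.44 W/(m^2*K)


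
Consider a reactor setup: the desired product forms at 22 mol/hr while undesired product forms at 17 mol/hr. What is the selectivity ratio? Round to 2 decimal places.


S = desired product rate / undesired product rate
S = 22 / 17
S = 1.29


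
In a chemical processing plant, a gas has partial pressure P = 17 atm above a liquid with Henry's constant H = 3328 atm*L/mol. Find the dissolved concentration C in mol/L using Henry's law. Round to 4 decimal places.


C = P / H
C = 17 / 3328
C = 0.0051 mol/L


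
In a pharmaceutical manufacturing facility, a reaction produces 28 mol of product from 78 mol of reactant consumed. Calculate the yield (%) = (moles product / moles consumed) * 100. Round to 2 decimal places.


Yield = (moles product / moles consumed) * 100%
Yield = (28 / 78) * 100
Yield = 0.359 * 100
Yield = 35.90%


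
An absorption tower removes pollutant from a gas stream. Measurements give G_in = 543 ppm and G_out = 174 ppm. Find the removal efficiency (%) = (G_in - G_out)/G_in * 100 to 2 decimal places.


Efficiency = (G_in - G_out) / G_in * 100%
Efficiency = (543 - 174) / 543 * 100
Efficiency = 369 / 543 * 100
Efficiency = 67.96%


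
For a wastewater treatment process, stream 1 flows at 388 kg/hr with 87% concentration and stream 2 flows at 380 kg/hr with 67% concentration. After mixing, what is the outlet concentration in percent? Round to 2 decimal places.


Mass balance on solute: F1*x1 + F2*x2 = F3*x3
F3 = F1 + F2 = 388 + 380 = 768 kg/hr
x3 = (F1*x1 + F2*x2)/F3
x3 = (388*0.87 + 380*0.67) / 768
x3 = 77.10%


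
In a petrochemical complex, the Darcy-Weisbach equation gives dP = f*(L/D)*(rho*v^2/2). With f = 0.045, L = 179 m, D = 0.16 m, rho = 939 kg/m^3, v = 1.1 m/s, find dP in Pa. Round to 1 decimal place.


dP = f * (L/D) * (rho*v^2/2)
dP = 0.045 * (179/0.16) * (939*1.1^2/2)
L/D = 1118.75
rho*v^2/2 = 939*1.21/2 = 568.095
dP = 0.045 * 1118.75 * 568.095
dP = 28600.0 Pa


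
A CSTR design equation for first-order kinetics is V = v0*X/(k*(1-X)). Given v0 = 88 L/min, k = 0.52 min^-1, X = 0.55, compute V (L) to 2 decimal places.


V = v0 * X / (k * (1 - X))
V = 88 * 0.55 / (0.52 * (1 - 0.55))
V = 48.4 / (0.52 * 0.45)
V = 48.4 / 0.234
V = 206.84 L


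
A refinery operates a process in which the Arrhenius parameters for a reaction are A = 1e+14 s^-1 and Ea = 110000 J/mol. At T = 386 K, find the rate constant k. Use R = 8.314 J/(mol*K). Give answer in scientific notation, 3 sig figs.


k = A * exp(-Ea/(R*T))
k = 1e+14 * exp(-110000 / (8.314 * 386))
k = 1e+14 * exp(-34.276412)
k = 1.30e-01


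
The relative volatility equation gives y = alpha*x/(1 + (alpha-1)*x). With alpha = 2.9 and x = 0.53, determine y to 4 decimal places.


y = alpha*x / (1 + (alpha-1)*x)
y = 2.9*0.53 / (1 + (2.9-1)*0.53)
y = 1.537 / (1 + 1.007)
y = 1.537 / 2.007
y = 0.7658


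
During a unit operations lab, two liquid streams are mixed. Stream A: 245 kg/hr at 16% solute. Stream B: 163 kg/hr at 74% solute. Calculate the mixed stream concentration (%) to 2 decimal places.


Mass balance on solute: F1*x1 + F2*x2 = F3*x3
F3 = F1 + F2 = 245 + 163 = 408 kg/hr
x3 = (F1*x1 + F2*x2)/F3
x3 = (245*0.16 + 163*0.74) / 408
x3 = 39.17%


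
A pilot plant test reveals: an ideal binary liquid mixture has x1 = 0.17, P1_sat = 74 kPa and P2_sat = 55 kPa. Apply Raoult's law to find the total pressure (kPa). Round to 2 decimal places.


P = x1*P1_sat + x2*P2_sat
x2 = 1 - x1 = 1 - 0.17 = 0.83
P = 0.17*74 + 0.83*55
P = 12.58 + 45.65
P = 58.23 kPa


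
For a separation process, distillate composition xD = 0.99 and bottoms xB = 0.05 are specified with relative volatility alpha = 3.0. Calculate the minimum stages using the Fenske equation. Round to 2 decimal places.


N_min = ln((xD*(1-xB))/(xB*(1-xD))) / ln(alpha)
Numerator inside ln: 0.9405 / 0.0005 = 1881.0
ln(1881.0) = 7.539559
ln(alpha) = ln(3.0) = 1.098612
N_min = 7.539559 / 1.098612 = 6.86


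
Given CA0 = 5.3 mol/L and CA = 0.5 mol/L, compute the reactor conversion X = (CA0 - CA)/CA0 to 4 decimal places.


X = (CA0 - CA) / CA0
X = (5.3 - 0.5) / 5.3
X = 4.8 / 5.3
X = 0.9057


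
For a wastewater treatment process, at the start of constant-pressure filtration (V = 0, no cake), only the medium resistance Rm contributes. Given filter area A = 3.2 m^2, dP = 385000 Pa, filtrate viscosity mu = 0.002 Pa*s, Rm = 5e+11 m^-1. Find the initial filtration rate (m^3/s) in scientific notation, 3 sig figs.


rate = A * dP / (mu * Rm)
rate = 3.2 * 385000 / (0.002 * 5e+11)
rate = 1232000.0 / 1.000e+09
rate = 1.23e-03 m^3/s


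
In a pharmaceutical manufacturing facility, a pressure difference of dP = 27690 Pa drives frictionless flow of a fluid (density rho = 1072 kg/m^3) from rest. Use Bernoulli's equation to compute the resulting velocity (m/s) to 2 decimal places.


v = sqrt(2*dP/rho)
v = sqrt(2*27690/1072)
v = sqrt(51.660448)
v = 7.19 m/s


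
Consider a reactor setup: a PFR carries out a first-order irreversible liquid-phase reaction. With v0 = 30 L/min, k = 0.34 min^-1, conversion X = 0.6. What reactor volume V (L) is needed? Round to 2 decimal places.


V = (v0/k) * ln(1/(1-X))
V = (30/0.34) * ln(1/(1-0.6))
V = 88.235294 * ln(2.5)
V = 88.235294 * 0.916291
V = 80.85 L


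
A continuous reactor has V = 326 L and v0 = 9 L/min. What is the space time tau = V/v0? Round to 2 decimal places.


tau = V / v0
tau = 326 / 9
tau = 36.22 min


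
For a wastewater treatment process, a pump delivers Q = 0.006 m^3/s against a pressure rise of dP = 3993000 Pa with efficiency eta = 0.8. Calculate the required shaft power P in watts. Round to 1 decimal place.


P = Q * dP / eta
P = 0.006 * 3993000 / 0.8
P = 23958.0 / 0.8
P = 29947.5 W


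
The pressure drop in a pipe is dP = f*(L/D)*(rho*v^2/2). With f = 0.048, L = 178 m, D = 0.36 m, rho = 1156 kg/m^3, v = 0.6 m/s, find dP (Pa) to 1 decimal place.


dP = f * (L/D) * (rho*v^2/2)
dP = 0.048 * (178/0.36) * (1156*0.6^2/2)
L/D = 494.44444444
rho*v^2/2 = 1156*0.36/2 = 208.08
dP = 0.048 * 494.44444444 * 208.08
dP = 4938.4 Pa


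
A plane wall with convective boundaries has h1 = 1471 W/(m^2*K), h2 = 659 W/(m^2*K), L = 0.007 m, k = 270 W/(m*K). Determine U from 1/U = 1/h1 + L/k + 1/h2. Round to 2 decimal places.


1/U = 1/h1 + L/k + 1/h2
1/U = 1/1471 + 0.007/270 + 1/659
1/U = 0.0006798097 + 2.59259e-05 + 0.0015174507
1/U = 0.0022231863
U = 449.80 W/(m^2*K)


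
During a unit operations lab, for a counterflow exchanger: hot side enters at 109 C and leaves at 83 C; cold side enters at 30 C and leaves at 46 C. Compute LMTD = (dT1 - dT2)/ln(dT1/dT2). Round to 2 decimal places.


dT1 = Th_in - Tc_out = 109 - 46 = 63
dT2 = Th_out - Tc_in = 83 - 30 = 53
LMTD = (dT1 - dT2) / ln(dT1/dT2)
LMTD = (63 - 53) / ln(63/53)
LMTD = 57.86 K


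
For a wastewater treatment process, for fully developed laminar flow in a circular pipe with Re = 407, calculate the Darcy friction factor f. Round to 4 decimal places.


f = 64 / Re
f = 64 / 407
f = 0.1572


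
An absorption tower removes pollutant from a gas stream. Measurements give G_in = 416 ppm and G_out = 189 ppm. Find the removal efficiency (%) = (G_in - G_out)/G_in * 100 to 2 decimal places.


Efficiency = (G_in - G_out) / G_in * 100%
Efficiency = (416 - 189) / 416 * 100
Efficiency = 227 / 416 * 100
Efficiency = 54.57%


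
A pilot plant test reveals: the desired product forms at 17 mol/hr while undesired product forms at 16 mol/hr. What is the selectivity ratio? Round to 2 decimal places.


S = desired product rate / undesired product rate
S = 17 / 16
S = 1.06


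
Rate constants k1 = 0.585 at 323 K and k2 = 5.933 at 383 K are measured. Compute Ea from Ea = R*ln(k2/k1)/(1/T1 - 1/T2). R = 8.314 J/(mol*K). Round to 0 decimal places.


Ea = R * ln(k2/k1) / (1/T1 - 1/T2)
ln(k2/k1) = ln(5.933/0.585) = 2.3166734
1/T1 - 1/T2 = 1/323 - 1/383 = 0.000485009175
Ea = 8.314 * 2.3166734 / 0.000485009175
Ea = 39712 J/mol


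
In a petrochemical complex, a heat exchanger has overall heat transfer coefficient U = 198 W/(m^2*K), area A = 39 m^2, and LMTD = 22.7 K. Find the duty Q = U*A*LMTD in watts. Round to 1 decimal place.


Q = U * A * LMTD
Q = 198 * 39 * 22.7
Q = 175289.4 W
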